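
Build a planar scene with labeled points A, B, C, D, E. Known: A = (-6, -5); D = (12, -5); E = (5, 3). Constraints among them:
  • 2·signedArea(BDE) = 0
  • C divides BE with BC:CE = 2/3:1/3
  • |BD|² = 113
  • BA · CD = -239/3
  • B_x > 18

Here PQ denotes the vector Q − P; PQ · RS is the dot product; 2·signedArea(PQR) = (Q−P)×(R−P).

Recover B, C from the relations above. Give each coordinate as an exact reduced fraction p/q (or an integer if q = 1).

1. B_x = 19  [line -8·x + -7·y + 61 = 0 ∩ |BD|² = 113]
2. B_y = -13  [line -8·x + -7·y + 61 = 0 ∩ |BD|² = 113]
   → B = (19, -13)
3. C_x = 29/3  [C divides BE with BC:CE = 2/3:1/3]
4. C_y = -7/3  [C divides BE with BC:CE = 2/3:1/3]
   → C = (29/3, -7/3)

B = (19, -13)
C = (29/3, -7/3)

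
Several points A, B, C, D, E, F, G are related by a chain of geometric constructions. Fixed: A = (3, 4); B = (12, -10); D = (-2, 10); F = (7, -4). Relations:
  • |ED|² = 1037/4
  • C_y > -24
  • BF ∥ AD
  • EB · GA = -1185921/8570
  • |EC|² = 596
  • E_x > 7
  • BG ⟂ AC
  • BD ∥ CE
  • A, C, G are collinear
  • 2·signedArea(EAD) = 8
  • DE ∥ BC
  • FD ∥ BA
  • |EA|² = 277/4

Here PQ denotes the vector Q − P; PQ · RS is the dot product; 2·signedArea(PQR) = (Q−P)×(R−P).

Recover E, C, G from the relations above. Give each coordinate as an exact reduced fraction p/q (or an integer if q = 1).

1. E_x = 15/2  [line -6·x + -5·y + 30 = 0 ∩ |EA|² = 277/4]
2. E_y = -3  [line -6·x + -5·y + 30 = 0 ∩ |EA|² = 277/4]
   → E = (15/2, -3)
3. C_x = 43/2  [BD ∥ CE ∩ DE ∥ BC]
4. C_y = -23  [BD ∥ CE ∩ DE ∥ BC]
   → C = (43/2, -23)
5. G_x = 53148/4285  [A, C, G are collinear ∩ BG ⟂ AC]
6. G_y = -41666/4285  [A, C, G are collinear ∩ BG ⟂ AC]
   → G = (53148/4285, -41666/4285)

C = (43/2, -23)
E = (15/2, -3)
G = (53148/4285, -41666/4285)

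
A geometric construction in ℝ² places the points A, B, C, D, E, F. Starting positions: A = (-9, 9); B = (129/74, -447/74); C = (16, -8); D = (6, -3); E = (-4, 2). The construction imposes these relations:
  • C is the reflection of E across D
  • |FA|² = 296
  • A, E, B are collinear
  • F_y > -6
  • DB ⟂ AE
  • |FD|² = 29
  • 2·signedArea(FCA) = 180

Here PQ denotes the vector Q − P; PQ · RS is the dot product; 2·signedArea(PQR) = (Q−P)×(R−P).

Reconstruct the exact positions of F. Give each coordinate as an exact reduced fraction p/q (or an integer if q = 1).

F = (1, -5)

1. F_x = 1  [line -17·x + -25·y + -108 = 0 ∩ |FD|² = 29]
2. F_y = -5  [line -17·x + -25·y + -108 = 0 ∩ |FD|² = 29]
   → F = (1, -5)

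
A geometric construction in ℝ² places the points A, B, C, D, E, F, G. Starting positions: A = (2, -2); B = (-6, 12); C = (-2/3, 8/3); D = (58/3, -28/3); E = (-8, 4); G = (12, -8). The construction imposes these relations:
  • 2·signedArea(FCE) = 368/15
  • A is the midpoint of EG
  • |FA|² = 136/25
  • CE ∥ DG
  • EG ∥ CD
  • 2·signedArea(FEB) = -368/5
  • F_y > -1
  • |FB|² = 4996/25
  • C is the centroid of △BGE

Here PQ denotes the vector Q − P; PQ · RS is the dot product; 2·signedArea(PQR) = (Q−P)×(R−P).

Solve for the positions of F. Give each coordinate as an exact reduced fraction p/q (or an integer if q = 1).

1. F_x = 0  [2·signedArea(FEB) = -368/5 ∩ 2·signedArea(FCE) = 368/15]
2. F_y = -4/5  [2·signedArea(FEB) = -368/5 ∩ 2·signedArea(FCE) = 368/15]
   → F = (0, -4/5)

F = (0, -4/5)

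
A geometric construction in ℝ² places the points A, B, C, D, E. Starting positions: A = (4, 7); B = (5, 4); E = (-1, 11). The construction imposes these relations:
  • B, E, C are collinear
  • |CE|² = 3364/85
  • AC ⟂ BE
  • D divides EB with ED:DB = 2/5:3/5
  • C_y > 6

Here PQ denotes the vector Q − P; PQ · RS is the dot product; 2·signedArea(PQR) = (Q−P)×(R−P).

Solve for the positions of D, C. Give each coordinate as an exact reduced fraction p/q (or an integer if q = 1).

1. D_x = 7/5  [D divides EB with ED:DB = 2/5:3/5]
2. D_y = 41/5  [D divides EB with ED:DB = 2/5:3/5]
   → D = (7/5, 41/5)
3. C_x = 263/85  [B, E, C are collinear ∩ AC ⟂ BE]
4. C_y = 529/85  [B, E, C are collinear ∩ AC ⟂ BE]
   → C = (263/85, 529/85)

C = (263/85, 529/85)
D = (7/5, 41/5)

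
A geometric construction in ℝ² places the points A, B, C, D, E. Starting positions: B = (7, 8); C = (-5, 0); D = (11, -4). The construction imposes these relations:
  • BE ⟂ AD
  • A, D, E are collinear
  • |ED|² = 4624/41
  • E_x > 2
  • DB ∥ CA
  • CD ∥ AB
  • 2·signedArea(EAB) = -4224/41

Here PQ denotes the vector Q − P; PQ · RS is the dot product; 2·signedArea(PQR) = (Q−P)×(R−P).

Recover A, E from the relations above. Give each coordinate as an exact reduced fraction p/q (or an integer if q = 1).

A = (-9, 12)
E = (111/41, 108/41)

1. A_x = -9  [CD ∥ AB ∩ DB ∥ CA]
2. A_y = 12  [CD ∥ AB ∩ DB ∥ CA]
   → A = (-9, 12)
3. E_x = 111/41  [A, D, E are collinear ∩ BE ⟂ AD]
4. E_y = 108/41  [A, D, E are collinear ∩ BE ⟂ AD]
   → E = (111/41, 108/41)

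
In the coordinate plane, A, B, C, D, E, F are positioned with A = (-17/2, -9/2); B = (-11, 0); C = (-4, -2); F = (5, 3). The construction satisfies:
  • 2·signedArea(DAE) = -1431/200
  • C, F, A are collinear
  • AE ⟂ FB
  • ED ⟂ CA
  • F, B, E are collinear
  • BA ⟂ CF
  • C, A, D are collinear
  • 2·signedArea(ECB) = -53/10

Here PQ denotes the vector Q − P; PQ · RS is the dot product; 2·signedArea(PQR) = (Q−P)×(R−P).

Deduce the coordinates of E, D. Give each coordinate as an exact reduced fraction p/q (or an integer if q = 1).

1. E_x = -47/5  [F, B, E are collinear ∩ AE ⟂ FB]
2. E_y = 3/10  [F, B, E are collinear ∩ AE ⟂ FB]
   → E = (-47/5, 3/10)
3. D_x = -143/20  [C, A, D are collinear ∩ ED ⟂ CA]
4. D_y = -15/4  [C, A, D are collinear ∩ ED ⟂ CA]
   → D = (-143/20, -15/4)

D = (-143/20, -15/4)
E = (-47/5, 3/10)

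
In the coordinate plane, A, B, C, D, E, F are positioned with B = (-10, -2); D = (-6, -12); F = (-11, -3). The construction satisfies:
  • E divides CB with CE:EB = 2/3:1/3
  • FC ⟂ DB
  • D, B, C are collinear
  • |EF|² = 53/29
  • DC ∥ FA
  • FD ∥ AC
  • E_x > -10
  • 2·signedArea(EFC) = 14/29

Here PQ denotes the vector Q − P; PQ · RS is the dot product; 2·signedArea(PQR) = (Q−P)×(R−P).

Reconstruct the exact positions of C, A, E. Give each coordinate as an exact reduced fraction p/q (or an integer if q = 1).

1. C_x = -284/29  [D, B, C are collinear ∩ FC ⟂ DB]
2. C_y = -73/29  [D, B, C are collinear ∩ FC ⟂ DB]
   → C = (-284/29, -73/29)
3. A_x = -429/29  [FD ∥ AC ∩ DC ∥ FA]
4. A_y = 188/29  [FD ∥ AC ∩ DC ∥ FA]
   → A = (-429/29, 188/29)
5. E_x = -288/29  [E divides CB with CE:EB = 2/3:1/3]
6. E_y = -63/29  [E divides CB with CE:EB = 2/3:1/3]
   → E = (-288/29, -63/29)

A = (-429/29, 188/29)
C = (-284/29, -73/29)
E = (-288/29, -63/29)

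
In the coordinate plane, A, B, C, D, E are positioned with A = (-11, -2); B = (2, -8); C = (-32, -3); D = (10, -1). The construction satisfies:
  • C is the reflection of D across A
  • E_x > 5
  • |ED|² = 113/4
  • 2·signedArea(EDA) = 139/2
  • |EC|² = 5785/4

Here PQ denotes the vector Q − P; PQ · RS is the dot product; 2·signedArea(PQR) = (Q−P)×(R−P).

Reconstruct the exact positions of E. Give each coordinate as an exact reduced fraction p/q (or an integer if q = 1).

1. E_x = 6  [line 1·x + -21·y + -201/2 = 0 ∩ |EC|² = 5785/4]
2. E_y = -9/2  [line 1·x + -21·y + -201/2 = 0 ∩ |EC|² = 5785/4]
   → E = (6, -9/2)

E = (6, -9/2)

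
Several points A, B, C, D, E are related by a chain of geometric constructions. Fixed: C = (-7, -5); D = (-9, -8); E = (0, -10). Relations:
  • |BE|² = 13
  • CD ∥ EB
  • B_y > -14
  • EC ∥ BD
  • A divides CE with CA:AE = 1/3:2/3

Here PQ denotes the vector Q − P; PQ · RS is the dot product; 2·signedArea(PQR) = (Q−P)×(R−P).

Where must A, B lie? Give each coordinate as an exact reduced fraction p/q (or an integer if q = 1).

1. A_x = -14/3  [A divides CE with CA:AE = 1/3:2/3]
2. A_y = -20/3  [A divides CE with CA:AE = 1/3:2/3]
   → A = (-14/3, -20/3)
3. B_x = -2  [EC ∥ BD ∩ CD ∥ EB]
4. B_y = -13  [EC ∥ BD ∩ CD ∥ EB]
   → B = (-2, -13)

A = (-14/3, -20/3)
B = (-2, -13)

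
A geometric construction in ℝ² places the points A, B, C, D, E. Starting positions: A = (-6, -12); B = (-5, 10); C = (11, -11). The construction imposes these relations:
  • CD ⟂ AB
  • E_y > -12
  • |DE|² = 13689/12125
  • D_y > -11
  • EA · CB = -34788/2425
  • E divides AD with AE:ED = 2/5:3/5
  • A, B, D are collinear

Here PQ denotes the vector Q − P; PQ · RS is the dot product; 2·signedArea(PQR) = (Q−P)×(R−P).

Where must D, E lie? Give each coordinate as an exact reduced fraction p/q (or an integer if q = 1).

1. D_x = -2871/485  [A, B, D are collinear ∩ CD ⟂ AB]
2. D_y = -4962/485  [A, B, D are collinear ∩ CD ⟂ AB]
   → D = (-2871/485, -4962/485)
3. E_x = -14472/2425  [E divides AD with AE:ED = 2/5:3/5]
4. E_y = -27384/2425  [E divides AD with AE:ED = 2/5:3/5]
   → E = (-14472/2425, -27384/2425)

D = (-2871/485, -4962/485)
E = (-14472/2425, -27384/2425)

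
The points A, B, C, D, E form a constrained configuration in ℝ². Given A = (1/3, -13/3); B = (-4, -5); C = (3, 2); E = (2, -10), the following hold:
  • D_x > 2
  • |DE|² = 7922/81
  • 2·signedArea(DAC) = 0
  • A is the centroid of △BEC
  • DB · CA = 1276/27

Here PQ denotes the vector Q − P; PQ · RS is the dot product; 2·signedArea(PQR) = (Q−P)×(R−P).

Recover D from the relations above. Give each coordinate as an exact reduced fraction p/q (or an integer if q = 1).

D = (19/9, -1/9)

1. D_x = 19/9  [2·signedArea(DAC) = 0 ∩ DB · CA = 1276/27]
2. D_y = -1/9  [2·signedArea(DAC) = 0 ∩ DB · CA = 1276/27]
   → D = (19/9, -1/9)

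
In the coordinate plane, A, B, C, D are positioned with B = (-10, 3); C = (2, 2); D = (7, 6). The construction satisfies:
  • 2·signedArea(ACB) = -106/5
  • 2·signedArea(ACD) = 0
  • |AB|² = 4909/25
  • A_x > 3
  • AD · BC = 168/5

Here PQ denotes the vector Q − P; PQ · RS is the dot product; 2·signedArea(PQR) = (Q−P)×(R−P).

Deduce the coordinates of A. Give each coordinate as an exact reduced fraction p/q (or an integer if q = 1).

A = (4, 18/5)

1. A_x = 4  [2·signedArea(ACD) = 0 ∩ 2·signedArea(ACB) = -106/5]
2. A_y = 18/5  [2·signedArea(ACD) = 0 ∩ 2·signedArea(ACB) = -106/5]
   → A = (4, 18/5)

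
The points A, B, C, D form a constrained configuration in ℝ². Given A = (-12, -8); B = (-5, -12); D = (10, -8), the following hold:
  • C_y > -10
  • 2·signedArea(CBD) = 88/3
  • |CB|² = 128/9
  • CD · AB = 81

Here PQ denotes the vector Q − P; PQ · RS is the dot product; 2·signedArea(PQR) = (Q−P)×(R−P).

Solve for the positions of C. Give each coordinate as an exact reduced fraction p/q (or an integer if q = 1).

1. C_x = -7/3  [2·signedArea(CBD) = 88/3 ∩ CD · AB = 81]
2. C_y = -28/3  [2·signedArea(CBD) = 88/3 ∩ CD · AB = 81]
   → C = (-7/3, -28/3)

C = (-7/3, -28/3)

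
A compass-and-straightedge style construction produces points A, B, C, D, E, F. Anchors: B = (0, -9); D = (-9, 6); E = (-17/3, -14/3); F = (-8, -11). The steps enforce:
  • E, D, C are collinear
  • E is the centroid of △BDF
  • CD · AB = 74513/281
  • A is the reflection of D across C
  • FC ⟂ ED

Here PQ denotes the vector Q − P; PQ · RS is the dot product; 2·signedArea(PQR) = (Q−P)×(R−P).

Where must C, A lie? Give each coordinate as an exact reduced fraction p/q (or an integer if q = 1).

1. C_x = -1144/281  [E, D, C are collinear ∩ FC ⟂ ED]
2. C_y = -2746/281  [E, D, C are collinear ∩ FC ⟂ ED]
   → C = (-1144/281, -2746/281)
3. A_x = 241/281  [A is the reflection of D across C]
4. A_y = -7178/281  [A is the reflection of D across C]
   → A = (241/281, -7178/281)

A = (241/281, -7178/281)
C = (-1144/281, -2746/281)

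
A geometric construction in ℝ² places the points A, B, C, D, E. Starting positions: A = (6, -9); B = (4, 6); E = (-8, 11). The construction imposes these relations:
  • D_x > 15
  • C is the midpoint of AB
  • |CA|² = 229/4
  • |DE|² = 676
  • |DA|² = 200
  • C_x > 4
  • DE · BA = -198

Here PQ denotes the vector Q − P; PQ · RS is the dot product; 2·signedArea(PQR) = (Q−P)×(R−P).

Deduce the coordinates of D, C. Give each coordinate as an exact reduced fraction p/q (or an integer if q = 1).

1. D_x = 16  [line -2·x + 15·y + 17 = 0 ∩ |DA|² = 200]
2. D_y = 1  [line -2·x + 15·y + 17 = 0 ∩ |DA|² = 200]
   → D = (16, 1)
3. C_x = 5  [C is the midpoint of AB]
4. C_y = -3/2  [C is the midpoint of AB]
   → C = (5, -3/2)

C = (5, -3/2)
D = (16, 1)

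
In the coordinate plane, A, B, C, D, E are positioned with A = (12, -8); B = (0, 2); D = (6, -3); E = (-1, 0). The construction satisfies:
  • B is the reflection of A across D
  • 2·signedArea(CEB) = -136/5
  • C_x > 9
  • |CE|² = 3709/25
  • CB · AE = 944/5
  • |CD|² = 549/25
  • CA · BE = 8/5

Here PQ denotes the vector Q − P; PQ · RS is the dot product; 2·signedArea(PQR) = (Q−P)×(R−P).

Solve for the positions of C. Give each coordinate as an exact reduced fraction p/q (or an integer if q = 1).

C = (48/5, -6)

1. C_x = 48/5  [2·signedArea(CEB) = -136/5 ∩ CA · BE = 8/5]
2. C_y = -6  [2·signedArea(CEB) = -136/5 ∩ CA · BE = 8/5]
   → C = (48/5, -6)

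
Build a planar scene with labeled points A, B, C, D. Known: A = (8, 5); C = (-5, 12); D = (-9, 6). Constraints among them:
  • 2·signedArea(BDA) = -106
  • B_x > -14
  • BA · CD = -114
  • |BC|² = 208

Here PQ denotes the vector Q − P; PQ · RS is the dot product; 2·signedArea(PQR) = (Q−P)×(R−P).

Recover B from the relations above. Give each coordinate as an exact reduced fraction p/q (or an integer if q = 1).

B = (-13, 0)

1. B_x = -13  [BA · CD = -114 ∩ 2·signedArea(BDA) = -106]
2. B_y = 0  [BA · CD = -114 ∩ 2·signedArea(BDA) = -106]
   → B = (-13, 0)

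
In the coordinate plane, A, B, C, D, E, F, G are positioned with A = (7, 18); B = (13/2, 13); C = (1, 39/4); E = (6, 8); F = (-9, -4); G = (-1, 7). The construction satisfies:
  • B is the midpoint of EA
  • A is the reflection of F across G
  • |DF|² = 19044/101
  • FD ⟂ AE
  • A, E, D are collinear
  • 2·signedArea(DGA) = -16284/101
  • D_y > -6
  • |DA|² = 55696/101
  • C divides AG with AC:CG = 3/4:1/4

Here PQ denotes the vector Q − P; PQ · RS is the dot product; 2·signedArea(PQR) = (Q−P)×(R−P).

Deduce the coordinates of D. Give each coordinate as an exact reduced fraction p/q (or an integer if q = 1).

1. D_x = 471/101  [A, E, D are collinear ∩ FD ⟂ AE]
2. D_y = -542/101  [A, E, D are collinear ∩ FD ⟂ AE]
   → D = (471/101, -542/101)

D = (471/101, -542/101)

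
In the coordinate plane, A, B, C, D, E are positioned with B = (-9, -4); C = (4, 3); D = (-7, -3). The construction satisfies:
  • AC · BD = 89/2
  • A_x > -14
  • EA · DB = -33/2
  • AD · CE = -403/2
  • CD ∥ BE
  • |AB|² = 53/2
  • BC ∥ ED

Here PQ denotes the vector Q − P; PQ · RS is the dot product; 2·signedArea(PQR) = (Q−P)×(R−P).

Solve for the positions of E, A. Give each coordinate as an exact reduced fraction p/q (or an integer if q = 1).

1. E_x = -20  [BC ∥ ED ∩ CD ∥ BE]
2. E_y = -10  [BC ∥ ED ∩ CD ∥ BE]
   → E = (-20, -10)
3. A_x = -27/2  [AC · BD = 89/2 ∩ AD · CE = -403/2]
4. A_y = -13/2  [AC · BD = 89/2 ∩ AD · CE = -403/2]
   → A = (-27/2, -13/2)

A = (-27/2, -13/2)
E = (-20, -10)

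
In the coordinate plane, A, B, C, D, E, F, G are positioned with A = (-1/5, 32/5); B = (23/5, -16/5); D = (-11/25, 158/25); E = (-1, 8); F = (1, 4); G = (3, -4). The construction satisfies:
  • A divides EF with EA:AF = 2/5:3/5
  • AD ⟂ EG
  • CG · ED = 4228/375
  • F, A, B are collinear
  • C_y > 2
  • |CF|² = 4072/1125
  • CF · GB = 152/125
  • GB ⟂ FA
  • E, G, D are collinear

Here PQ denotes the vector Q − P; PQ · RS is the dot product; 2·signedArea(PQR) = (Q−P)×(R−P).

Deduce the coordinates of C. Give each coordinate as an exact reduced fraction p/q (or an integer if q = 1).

C = (89/75, 158/75)

1. C_x = 89/75  [CF · GB = 152/125 ∩ CG · ED = 4228/375]
2. C_y = 158/75  [CF · GB = 152/125 ∩ CG · ED = 4228/375]
   → C = (89/75, 158/75)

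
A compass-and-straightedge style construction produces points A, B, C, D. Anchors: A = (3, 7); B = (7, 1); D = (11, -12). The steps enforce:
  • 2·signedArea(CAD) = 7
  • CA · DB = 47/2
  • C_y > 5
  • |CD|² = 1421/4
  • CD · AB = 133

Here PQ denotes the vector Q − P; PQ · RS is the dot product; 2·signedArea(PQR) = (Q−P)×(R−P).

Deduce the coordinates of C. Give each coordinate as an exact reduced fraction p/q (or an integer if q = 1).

1. C_x = 4  [2·signedArea(CAD) = 7 ∩ CA · DB = 47/2]
2. C_y = 11/2  [2·signedArea(CAD) = 7 ∩ CA · DB = 47/2]
   → C = (4, 11/2)

C = (4, 11/2)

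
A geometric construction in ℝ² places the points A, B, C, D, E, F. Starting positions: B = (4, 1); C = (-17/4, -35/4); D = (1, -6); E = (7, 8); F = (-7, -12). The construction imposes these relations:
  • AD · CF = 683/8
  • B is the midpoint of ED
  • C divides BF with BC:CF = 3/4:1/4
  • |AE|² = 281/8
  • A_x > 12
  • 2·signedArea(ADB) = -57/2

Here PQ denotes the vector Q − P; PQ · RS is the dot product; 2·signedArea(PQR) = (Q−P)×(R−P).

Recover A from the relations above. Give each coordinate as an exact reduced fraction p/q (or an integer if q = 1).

A = (49/4, 43/4)

1. A_x = 49/4  [2·signedArea(ADB) = -57/2 ∩ AD · CF = 683/8]
2. A_y = 43/4  [2·signedArea(ADB) = -57/2 ∩ AD · CF = 683/8]
   → A = (49/4, 43/4)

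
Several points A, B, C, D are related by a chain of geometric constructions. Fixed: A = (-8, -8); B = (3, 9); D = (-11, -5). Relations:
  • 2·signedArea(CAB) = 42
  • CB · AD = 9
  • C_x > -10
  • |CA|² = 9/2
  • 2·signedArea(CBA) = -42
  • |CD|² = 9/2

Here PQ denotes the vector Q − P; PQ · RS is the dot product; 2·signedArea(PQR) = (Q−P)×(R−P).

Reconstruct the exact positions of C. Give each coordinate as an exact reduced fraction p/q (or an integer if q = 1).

1. C_x = -19/2  [2·signedArea(CBA) = -42 ∩ CB · AD = 9]
2. C_y = -13/2  [2·signedArea(CBA) = -42 ∩ CB · AD = 9]
   → C = (-19/2, -13/2)

C = (-19/2, -13/2)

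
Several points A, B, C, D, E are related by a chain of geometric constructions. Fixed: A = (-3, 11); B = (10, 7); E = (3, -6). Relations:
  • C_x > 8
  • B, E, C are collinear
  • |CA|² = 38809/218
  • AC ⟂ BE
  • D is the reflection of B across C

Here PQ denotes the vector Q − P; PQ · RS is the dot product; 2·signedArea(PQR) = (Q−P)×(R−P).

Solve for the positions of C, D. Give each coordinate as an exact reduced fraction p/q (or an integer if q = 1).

C = (1907/218, 1019/218)
D = (817/109, 256/109)

1. C_x = 1907/218  [B, E, C are collinear ∩ AC ⟂ BE]
2. C_y = 1019/218  [B, E, C are collinear ∩ AC ⟂ BE]
   → C = (1907/218, 1019/218)
3. D_x = 817/109  [D is the reflection of B across C]
4. D_y = 256/109  [D is the reflection of B across C]
   → D = (817/109, 256/109)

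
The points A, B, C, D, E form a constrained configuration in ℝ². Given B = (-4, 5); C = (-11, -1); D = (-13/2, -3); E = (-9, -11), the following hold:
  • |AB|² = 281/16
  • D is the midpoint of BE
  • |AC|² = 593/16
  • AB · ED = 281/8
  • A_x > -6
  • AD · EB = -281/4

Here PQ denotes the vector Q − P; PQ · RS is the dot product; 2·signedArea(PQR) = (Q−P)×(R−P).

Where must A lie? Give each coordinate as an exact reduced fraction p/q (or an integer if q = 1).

1. A_x = -21/4  [line -5·x + -16·y + -41/4 = 0 ∩ |AB|² = 281/16]
2. A_y = 1  [line -5·x + -16·y + -41/4 = 0 ∩ |AB|² = 281/16]
   → A = (-21/4, 1)

A = (-21/4, 1)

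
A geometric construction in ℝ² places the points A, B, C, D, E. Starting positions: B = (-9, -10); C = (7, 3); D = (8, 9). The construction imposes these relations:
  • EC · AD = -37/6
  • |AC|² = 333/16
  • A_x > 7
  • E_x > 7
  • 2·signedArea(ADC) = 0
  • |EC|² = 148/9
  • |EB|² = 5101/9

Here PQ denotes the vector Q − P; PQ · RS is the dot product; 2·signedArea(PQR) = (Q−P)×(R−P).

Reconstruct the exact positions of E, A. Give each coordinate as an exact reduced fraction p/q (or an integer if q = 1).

1. A_x = 31/4  [line 6·x + -1·y + -39 = 0 ∩ |AC|² = 333/16]
2. A_y = 15/2  [line 6·x + -1·y + -39 = 0 ∩ |AC|² = 333/16]
   → A = (31/4, 15/2)
3. E_x = 23/3  [line -1/4·x + -3/2·y + 149/12 = 0 ∩ |EB|² = 5101/9]
4. E_y = 7  [line -1/4·x + -3/2·y + 149/12 = 0 ∩ |EB|² = 5101/9]
   → E = (23/3, 7)

A = (31/4, 15/2)
E = (23/3, 7)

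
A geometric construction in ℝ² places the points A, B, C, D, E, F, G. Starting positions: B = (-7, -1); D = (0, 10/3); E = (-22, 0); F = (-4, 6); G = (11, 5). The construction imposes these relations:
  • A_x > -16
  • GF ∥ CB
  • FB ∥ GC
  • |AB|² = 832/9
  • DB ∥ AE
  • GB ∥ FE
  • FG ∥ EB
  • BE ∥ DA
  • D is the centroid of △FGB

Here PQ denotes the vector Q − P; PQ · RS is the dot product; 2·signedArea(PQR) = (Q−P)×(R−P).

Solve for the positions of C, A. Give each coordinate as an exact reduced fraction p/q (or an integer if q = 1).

A = (-15, 13/3)
C = (8, -2)

1. C_x = 8  [GF ∥ CB ∩ FB ∥ GC]
2. C_y = -2  [GF ∥ CB ∩ FB ∥ GC]
   → C = (8, -2)
3. A_x = -15  [DB ∥ AE ∩ BE ∥ DA]
4. A_y = 13/3  [DB ∥ AE ∩ BE ∥ DA]
   → A = (-15, 13/3)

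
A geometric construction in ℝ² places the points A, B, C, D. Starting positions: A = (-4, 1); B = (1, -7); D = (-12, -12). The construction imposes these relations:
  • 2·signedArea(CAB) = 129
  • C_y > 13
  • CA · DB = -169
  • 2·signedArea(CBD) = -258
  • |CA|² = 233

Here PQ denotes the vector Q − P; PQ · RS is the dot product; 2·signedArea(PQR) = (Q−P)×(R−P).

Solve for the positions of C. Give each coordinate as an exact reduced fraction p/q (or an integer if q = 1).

C = (4, 14)

1. C_x = 4  [2·signedArea(CBD) = -258 ∩ 2·signedArea(CAB) = 129]
2. C_y = 14  [2·signedArea(CBD) = -258 ∩ 2·signedArea(CAB) = 129]
   → C = (4, 14)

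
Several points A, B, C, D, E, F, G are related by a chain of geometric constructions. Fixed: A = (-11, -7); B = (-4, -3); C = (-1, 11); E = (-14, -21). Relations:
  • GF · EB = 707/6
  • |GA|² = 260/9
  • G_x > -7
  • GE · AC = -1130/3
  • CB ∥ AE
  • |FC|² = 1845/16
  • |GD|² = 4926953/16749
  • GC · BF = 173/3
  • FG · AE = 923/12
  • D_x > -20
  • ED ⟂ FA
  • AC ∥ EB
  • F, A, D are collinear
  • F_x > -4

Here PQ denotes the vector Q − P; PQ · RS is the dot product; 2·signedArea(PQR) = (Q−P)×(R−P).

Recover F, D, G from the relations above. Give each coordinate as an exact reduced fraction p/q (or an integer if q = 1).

D = (-36374/1861, -28417/1861)
F = (-13/4, 1/2)
G = (-19/3, -13/3)

1. G_x = -19/3  [line -10·x + -18·y + -424/3 = 0 ∩ |GA|² = 260/9]
2. G_y = -13/3  [line -10·x + -18·y + -424/3 = 0 ∩ |GA|² = 260/9]
   → G = (-19/3, -13/3)
3. F_x = -13/4  [FG · AE = 923/12 ∩ GC · BF = 173/3]
4. F_y = 1/2  [FG · AE = 923/12 ∩ GC · BF = 173/3]
   → F = (-13/4, 1/2)
5. D_x = -36374/1861  [F, A, D are collinear ∩ ED ⟂ FA]
6. D_y = -28417/1861  [F, A, D are collinear ∩ ED ⟂ FA]
   → D = (-36374/1861, -28417/1861)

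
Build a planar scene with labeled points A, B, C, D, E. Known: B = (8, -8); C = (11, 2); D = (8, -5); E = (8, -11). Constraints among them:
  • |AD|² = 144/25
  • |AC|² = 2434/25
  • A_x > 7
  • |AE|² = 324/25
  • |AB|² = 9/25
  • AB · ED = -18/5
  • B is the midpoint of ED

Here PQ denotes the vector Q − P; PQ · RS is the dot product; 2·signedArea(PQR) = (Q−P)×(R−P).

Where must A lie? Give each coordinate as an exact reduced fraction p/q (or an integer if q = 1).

A = (8, -37/5)

1. A_y = -37/5  [AB · ED = -18/5]
2. A_x = 8  [|AE|² = 324/25]
   → A = (8, -37/5)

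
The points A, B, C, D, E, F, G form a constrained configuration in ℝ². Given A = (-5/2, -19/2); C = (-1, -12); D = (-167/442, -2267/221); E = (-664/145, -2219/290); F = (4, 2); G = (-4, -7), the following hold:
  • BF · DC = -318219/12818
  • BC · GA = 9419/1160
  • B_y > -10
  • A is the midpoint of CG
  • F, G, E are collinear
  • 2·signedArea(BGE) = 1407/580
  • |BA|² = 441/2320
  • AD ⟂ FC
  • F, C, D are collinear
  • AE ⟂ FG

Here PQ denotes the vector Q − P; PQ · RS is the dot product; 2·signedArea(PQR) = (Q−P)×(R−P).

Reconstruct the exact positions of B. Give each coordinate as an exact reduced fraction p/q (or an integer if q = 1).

B = (-809/290, -5699/580)

1. B_x = -809/290  [BF · DC = -318219/12818 ∩ 2·signedArea(BGE) = 1407/580]
2. B_y = -5699/580  [BF · DC = -318219/12818 ∩ 2·signedArea(BGE) = 1407/580]
   → B = (-809/290, -5699/580)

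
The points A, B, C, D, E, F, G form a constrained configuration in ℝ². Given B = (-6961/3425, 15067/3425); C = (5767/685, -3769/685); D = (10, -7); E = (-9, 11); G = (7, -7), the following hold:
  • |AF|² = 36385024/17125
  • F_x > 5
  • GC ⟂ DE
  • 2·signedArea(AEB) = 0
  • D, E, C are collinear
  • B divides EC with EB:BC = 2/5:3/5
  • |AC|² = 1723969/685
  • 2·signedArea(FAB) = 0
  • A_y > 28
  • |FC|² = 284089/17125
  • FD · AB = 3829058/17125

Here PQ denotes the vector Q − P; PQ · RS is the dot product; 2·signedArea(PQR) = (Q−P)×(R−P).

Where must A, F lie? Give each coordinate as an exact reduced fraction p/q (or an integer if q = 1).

A = (-28, 29)
F = (18708/3425, -9251/3425)

1. A_x = -28  [line 22608/3425·x + 23864/3425·y + -59032/3425 = 0 ∩ |AC|² = 1723969/685]
2. A_y = 29  [line 22608/3425·x + 23864/3425·y + -59032/3425 = 0 ∩ |AC|² = 1723969/685]
   → A = (-28, 29)
3. F_x = 18708/3425  [2·signedArea(FAB) = 0 ∩ FD · AB = 3829058/17125]
4. F_y = -9251/3425  [2·signedArea(FAB) = 0 ∩ FD · AB = 3829058/17125]
   → F = (18708/3425, -9251/3425)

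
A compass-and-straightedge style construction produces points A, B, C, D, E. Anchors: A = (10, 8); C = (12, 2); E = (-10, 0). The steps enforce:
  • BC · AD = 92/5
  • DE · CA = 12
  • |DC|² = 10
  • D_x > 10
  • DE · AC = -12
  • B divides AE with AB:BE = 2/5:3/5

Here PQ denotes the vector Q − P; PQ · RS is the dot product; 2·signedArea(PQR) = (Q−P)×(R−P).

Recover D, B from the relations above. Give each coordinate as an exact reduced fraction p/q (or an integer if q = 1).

B = (2, 24/5)
D = (11, 5)

1. D_x = 11  [line -2·x + 6·y + -8 = 0 ∩ |DC|² = 10]
2. D_y = 5  [line -2·x + 6·y + -8 = 0 ∩ |DC|² = 10]
   → D = (11, 5)
3. B_x = 2  [B divides AE with AB:BE = 2/5:3/5]
4. B_y = 24/5  [B divides AE with AB:BE = 2/5:3/5]
   → B = (2, 24/5)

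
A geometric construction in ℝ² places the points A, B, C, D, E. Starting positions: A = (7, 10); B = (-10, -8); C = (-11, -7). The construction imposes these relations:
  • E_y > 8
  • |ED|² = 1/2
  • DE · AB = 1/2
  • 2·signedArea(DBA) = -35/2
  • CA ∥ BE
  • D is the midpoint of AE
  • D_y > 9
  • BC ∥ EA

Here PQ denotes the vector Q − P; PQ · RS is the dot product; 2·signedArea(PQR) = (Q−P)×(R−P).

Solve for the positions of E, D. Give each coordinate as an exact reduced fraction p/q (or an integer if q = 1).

1. E_x = 8  [BC ∥ EA ∩ CA ∥ BE]
2. E_y = 9  [BC ∥ EA ∩ CA ∥ BE]
   → E = (8, 9)
3. D_x = 15/2  [D is the midpoint of AE]
4. D_y = 19/2  [D is the midpoint of AE]
   → D = (15/2, 19/2)

D = (15/2, 19/2)
E = (8, 9)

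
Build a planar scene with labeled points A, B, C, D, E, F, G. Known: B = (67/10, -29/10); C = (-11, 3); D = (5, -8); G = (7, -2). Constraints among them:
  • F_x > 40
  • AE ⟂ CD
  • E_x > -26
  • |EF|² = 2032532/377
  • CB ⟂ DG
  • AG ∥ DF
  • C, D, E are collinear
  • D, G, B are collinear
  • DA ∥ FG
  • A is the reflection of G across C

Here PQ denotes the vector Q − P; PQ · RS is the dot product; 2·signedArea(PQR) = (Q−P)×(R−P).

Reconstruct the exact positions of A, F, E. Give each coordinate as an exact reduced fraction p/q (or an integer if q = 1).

A = (-29, 8)
E = (-9635/377, 4904/377)
F = (41, -18)

1. A_x = -29  [A is the reflection of G across C]
2. A_y = 8  [A is the reflection of G across C]
   → A = (-29, 8)
3. F_x = 41  [DA ∥ FG ∩ AG ∥ DF]
4. F_y = -18  [DA ∥ FG ∩ AG ∥ DF]
   → F = (41, -18)
5. E_x = -9635/377  [C, D, E are collinear ∩ AE ⟂ CD]
6. E_y = 4904/377  [C, D, E are collinear ∩ AE ⟂ CD]
   → E = (-9635/377, 4904/377)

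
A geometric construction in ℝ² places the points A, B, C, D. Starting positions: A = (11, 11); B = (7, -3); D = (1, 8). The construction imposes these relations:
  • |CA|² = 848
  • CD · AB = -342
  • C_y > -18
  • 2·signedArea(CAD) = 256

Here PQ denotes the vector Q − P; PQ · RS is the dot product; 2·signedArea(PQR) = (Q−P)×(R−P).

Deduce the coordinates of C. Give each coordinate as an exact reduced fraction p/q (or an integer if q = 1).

1. C_x = 3  [2·signedArea(CAD) = 256 ∩ CD · AB = -342]
2. C_y = -17  [2·signedArea(CAD) = 256 ∩ CD · AB = -342]
   → C = (3, -17)

C = (3, -17)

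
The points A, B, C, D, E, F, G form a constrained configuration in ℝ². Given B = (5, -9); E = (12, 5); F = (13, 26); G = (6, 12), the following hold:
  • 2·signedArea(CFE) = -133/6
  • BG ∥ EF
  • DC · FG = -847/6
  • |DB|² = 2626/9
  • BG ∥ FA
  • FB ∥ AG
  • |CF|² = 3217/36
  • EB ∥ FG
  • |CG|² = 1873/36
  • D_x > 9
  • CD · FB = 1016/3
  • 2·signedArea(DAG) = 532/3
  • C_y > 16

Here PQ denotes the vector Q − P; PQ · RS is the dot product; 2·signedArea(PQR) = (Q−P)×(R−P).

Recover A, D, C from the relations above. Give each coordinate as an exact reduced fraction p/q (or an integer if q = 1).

1. A_x = 14  [FB ∥ AG ∩ BG ∥ FA]
2. A_y = 47  [FB ∥ AG ∩ BG ∥ FA]
   → A = (14, 47)
3. D_x = 10  [line 35·x + -8·y + -874/3 = 0 ∩ |DB|² = 2626/9]
4. D_y = 22/3  [line 35·x + -8·y + -874/3 = 0 ∩ |DB|² = 2626/9]
   → D = (10, 22/3)
5. C_x = 23/2  [CD · FB = 1016/3 ∩ DC · FG = -847/6]
6. C_y = 50/3  [CD · FB = 1016/3 ∩ DC · FG = -847/6]
   → C = (23/2, 50/3)

A = (14, 47)
C = (23/2, 50/3)
D = (10, 22/3)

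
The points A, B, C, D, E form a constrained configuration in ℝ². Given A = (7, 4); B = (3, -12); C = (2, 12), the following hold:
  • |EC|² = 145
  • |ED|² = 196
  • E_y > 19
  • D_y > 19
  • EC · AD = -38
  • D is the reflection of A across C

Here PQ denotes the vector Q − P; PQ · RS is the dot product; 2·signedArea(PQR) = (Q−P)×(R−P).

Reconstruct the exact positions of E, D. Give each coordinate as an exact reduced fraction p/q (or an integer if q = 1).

D = (-3, 20)
E = (11, 20)

1. D_x = -3  [D is the reflection of A across C]
2. D_y = 20  [D is the reflection of A across C]
   → D = (-3, 20)
3. E_x = 11  [line 10·x + -16·y + 210 = 0 ∩ |EC|² = 145]
4. E_y = 20  [line 10·x + -16·y + 210 = 0 ∩ |EC|² = 145]
   → E = (11, 20)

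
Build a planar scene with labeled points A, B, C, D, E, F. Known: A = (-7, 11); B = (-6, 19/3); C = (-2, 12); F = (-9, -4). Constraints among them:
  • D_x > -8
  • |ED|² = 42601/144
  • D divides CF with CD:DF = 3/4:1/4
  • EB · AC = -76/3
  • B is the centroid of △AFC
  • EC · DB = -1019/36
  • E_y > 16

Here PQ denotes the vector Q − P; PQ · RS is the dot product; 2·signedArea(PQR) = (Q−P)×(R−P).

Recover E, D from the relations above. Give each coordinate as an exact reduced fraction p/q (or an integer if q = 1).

D = (-29/4, 0)
E = (-3, 50/3)

1. D_x = -29/4  [D divides CF with CD:DF = 3/4:1/4]
2. D_y = 0  [D divides CF with CD:DF = 3/4:1/4]
   → D = (-29/4, 0)
3. E_x = -3  [EC · DB = -1019/36 ∩ EB · AC = -76/3]
4. E_y = 50/3  [EC · DB = -1019/36 ∩ EB · AC = -76/3]
   → E = (-3, 50/3)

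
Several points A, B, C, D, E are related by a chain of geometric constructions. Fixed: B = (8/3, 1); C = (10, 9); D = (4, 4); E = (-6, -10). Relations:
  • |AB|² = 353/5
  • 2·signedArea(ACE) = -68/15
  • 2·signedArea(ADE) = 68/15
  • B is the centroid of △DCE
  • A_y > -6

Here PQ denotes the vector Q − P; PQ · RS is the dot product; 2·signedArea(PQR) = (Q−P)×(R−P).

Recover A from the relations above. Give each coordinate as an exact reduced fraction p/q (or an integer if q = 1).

A = (-38/15, -28/5)

1. A_x = -38/15  [2·signedArea(ACE) = -68/15 ∩ 2·signedArea(ADE) = 68/15]
2. A_y = -28/5  [2·signedArea(ACE) = -68/15 ∩ 2·signedArea(ADE) = 68/15]
   → A = (-38/15, -28/5)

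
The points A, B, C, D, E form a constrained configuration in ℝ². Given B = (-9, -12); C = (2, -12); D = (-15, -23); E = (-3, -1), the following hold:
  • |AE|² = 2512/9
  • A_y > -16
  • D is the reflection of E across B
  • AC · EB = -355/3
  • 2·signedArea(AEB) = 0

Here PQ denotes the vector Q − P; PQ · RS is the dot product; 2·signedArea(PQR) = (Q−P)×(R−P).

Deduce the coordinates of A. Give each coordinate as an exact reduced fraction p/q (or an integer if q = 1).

1. A_x = -11  [2·signedArea(AEB) = 0 ∩ AC · EB = -355/3]
2. A_y = -47/3  [2·signedArea(AEB) = 0 ∩ AC · EB = -355/3]
   → A = (-11, -47/3)

A = (-11, -47/3)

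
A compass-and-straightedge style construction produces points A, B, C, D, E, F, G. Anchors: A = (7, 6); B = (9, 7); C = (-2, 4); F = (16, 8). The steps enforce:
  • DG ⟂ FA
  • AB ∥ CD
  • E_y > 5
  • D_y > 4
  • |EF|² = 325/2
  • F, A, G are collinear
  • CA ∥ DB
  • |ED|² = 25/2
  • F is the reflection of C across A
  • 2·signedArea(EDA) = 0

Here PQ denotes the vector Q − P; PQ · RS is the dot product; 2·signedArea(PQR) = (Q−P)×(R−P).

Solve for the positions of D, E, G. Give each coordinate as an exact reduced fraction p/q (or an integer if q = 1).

D = (0, 5)
E = (7/2, 11/2)
G = (2/17, 76/17)

1. D_x = 0  [CA ∥ DB ∩ AB ∥ CD]
2. D_y = 5  [CA ∥ DB ∩ AB ∥ CD]
   → D = (0, 5)
3. E_x = 7/2  [line -1·x + 7·y + -35 = 0 ∩ |ED|² = 25/2]
4. E_y = 11/2  [line -1·x + 7·y + -35 = 0 ∩ |ED|² = 25/2]
   → E = (7/2, 11/2)
5. G_x = 2/17  [F, A, G are collinear ∩ DG ⟂ FA]
6. G_y = 76/17  [F, A, G are collinear ∩ DG ⟂ FA]
   → G = (2/17, 76/17)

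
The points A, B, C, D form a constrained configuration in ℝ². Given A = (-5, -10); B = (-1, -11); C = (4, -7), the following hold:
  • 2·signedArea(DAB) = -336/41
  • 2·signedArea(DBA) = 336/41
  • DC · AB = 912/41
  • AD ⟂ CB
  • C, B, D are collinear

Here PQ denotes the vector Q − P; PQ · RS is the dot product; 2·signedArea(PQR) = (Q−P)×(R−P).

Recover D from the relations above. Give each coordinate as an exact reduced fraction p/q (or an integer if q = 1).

D = (-121/41, -515/41)

1. D_x = -121/41  [C, B, D are collinear ∩ AD ⟂ CB]
2. D_y = -515/41  [C, B, D are collinear ∩ AD ⟂ CB]
   → D = (-121/41, -515/41)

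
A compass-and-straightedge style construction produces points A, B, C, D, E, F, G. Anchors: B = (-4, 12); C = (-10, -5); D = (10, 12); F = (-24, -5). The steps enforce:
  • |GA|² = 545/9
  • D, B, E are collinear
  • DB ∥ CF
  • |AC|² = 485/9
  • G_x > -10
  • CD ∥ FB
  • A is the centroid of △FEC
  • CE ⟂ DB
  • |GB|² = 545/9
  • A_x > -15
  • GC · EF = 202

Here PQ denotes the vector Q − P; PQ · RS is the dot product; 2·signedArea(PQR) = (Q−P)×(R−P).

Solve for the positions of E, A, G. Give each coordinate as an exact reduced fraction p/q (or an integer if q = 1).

1. E_x = -10  [D, B, E are collinear ∩ CE ⟂ DB]
2. E_y = 12  [D, B, E are collinear ∩ CE ⟂ DB]
   → E = (-10, 12)
3. A_x = -44/3  [A is the centroid of △FEC]
4. A_y = 2/3  [A is the centroid of △FEC]
   → A = (-44/3, 2/3)
5. G_x = -28/3  [line 14·x + 17·y + 23 = 0 ∩ |GA|² = 545/9]
6. G_y = 19/3  [line 14·x + 17·y + 23 = 0 ∩ |GA|² = 545/9]
   → G = (-28/3, 19/3)

A = (-44/3, 2/3)
E = (-10, 12)
G = (-28/3, 19/3)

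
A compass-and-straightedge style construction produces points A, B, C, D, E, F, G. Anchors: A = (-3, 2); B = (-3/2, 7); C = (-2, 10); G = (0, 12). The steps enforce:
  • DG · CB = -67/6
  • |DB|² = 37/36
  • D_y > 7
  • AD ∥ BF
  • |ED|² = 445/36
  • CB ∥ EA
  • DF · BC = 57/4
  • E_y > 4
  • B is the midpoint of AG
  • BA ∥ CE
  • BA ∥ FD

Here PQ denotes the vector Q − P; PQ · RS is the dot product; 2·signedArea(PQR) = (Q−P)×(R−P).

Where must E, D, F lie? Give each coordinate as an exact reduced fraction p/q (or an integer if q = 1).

1. E_x = -7/2  [CB ∥ EA ∩ BA ∥ CE]
2. E_y = 5  [CB ∥ EA ∩ BA ∥ CE]
   → E = (-7/2, 5)
3. D_x = -5/3  [line -1/2·x + 3·y + -149/6 = 0 ∩ |DB|² = 37/36]
4. D_y = 8  [line -1/2·x + 3·y + -149/6 = 0 ∩ |DB|² = 37/36]
   → D = (-5/3, 8)
5. F_x = -1/6  [DF · BC = 57/4 ∩ BA ∥ FD]
6. F_y = 13  [DF · BC = 57/4 ∩ BA ∥ FD]
   → F = (-1/6, 13)

D = (-5/3, 8)
E = (-7/2, 5)
F = (-1/6, 13)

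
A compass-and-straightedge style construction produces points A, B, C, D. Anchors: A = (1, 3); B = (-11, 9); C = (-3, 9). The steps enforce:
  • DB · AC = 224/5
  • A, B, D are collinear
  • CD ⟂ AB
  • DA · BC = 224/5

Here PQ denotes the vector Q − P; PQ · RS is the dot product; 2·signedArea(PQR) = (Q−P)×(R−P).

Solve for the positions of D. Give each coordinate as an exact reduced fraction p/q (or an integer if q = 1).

D = (-23/5, 29/5)

1. D_x = -23/5  [A, B, D are collinear ∩ CD ⟂ AB]
2. D_y = 29/5  [A, B, D are collinear ∩ CD ⟂ AB]
   → D = (-23/5, 29/5)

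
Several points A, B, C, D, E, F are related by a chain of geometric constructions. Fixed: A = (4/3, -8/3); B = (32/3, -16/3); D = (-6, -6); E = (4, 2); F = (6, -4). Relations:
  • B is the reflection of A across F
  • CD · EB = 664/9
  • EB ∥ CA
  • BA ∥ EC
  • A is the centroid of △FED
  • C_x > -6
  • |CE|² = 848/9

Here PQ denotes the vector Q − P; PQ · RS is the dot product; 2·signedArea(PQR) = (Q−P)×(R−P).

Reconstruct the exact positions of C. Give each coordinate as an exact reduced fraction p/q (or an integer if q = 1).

C = (-16/3, 14/3)

1. C_x = -16/3  [EB ∥ CA ∩ BA ∥ EC]
2. C_y = 14/3  [EB ∥ CA ∩ BA ∥ EC]
   → C = (-16/3, 14/3)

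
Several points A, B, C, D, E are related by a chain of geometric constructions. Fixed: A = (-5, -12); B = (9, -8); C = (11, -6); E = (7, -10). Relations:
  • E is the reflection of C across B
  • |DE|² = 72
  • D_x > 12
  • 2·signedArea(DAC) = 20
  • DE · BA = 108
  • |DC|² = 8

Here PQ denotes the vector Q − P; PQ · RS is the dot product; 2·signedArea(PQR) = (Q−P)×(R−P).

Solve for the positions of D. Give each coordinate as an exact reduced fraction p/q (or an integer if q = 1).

1. D_x = 13  [DE · BA = 108 ∩ 2·signedArea(DAC) = 20]
2. D_y = -4  [DE · BA = 108 ∩ 2·signedArea(DAC) = 20]
   → D = (13, -4)

D = (13, -4)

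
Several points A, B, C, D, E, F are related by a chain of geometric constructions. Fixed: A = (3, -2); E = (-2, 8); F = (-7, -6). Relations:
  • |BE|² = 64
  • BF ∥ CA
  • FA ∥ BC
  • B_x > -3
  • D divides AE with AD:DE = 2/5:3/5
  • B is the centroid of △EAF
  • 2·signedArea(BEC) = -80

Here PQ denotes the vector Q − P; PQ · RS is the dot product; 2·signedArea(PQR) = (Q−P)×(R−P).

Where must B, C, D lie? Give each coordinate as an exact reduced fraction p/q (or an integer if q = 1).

B = (-2, 0)
C = (8, 4)
D = (1, 2)

1. B_x = -2  [B is the centroid of △EAF]
2. B_y = 0  [B is the centroid of △EAF]
   → B = (-2, 0)
3. C_x = 8  [BF ∥ CA ∩ FA ∥ BC]
4. C_y = 4  [BF ∥ CA ∩ FA ∥ BC]
   → C = (8, 4)
5. D_x = 1  [D divides AE with AD:DE = 2/5:3/5]
6. D_y = 2  [D divides AE with AD:DE = 2/5:3/5]
   → D = (1, 2)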